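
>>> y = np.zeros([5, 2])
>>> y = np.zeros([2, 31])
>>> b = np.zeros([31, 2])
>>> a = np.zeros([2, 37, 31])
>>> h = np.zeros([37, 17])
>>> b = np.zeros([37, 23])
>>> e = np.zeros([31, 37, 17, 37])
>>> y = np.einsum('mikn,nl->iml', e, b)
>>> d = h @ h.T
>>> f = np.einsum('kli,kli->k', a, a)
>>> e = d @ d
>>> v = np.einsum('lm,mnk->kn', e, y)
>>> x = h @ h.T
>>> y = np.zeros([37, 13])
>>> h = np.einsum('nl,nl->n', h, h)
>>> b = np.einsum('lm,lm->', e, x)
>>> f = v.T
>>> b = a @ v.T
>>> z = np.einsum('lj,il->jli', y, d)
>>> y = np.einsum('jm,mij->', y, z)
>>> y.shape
()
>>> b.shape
(2, 37, 23)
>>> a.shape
(2, 37, 31)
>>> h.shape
(37,)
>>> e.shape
(37, 37)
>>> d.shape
(37, 37)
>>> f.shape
(31, 23)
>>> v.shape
(23, 31)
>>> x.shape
(37, 37)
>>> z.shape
(13, 37, 37)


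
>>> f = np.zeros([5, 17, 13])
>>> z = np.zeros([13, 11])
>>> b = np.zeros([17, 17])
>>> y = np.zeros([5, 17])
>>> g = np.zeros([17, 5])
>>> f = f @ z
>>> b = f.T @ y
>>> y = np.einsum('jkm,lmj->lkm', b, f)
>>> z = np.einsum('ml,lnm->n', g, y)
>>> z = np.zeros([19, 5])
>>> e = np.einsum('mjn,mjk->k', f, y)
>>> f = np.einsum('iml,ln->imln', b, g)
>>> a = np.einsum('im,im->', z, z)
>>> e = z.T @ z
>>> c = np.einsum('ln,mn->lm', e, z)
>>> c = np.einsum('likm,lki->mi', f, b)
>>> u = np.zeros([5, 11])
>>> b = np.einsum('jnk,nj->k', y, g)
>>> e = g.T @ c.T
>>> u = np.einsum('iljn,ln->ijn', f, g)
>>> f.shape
(11, 17, 17, 5)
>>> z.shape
(19, 5)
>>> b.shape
(17,)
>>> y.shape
(5, 17, 17)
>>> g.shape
(17, 5)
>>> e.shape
(5, 5)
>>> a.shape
()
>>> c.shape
(5, 17)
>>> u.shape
(11, 17, 5)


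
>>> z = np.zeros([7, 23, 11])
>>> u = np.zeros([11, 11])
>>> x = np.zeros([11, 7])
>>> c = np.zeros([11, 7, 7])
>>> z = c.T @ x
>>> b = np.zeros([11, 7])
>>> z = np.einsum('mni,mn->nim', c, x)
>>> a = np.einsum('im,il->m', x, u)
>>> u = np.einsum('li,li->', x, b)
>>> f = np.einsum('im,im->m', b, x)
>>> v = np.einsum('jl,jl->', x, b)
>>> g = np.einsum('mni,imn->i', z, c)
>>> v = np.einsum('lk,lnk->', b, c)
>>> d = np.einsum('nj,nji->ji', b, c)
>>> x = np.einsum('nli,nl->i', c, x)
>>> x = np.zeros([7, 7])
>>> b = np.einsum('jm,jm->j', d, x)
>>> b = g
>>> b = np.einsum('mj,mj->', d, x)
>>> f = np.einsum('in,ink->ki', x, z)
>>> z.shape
(7, 7, 11)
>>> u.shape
()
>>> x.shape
(7, 7)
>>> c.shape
(11, 7, 7)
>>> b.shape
()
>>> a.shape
(7,)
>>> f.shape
(11, 7)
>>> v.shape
()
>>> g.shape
(11,)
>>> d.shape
(7, 7)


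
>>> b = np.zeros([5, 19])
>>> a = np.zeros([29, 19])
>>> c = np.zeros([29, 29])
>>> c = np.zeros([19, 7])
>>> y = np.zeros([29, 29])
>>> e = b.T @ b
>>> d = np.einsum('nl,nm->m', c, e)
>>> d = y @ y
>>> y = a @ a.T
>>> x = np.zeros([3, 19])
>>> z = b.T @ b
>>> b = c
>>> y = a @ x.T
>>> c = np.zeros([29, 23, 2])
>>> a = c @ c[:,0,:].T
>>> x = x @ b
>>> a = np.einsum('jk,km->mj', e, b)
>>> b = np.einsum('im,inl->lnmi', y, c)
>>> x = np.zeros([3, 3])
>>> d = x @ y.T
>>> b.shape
(2, 23, 3, 29)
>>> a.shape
(7, 19)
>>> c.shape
(29, 23, 2)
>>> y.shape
(29, 3)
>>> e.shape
(19, 19)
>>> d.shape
(3, 29)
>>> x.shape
(3, 3)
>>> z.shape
(19, 19)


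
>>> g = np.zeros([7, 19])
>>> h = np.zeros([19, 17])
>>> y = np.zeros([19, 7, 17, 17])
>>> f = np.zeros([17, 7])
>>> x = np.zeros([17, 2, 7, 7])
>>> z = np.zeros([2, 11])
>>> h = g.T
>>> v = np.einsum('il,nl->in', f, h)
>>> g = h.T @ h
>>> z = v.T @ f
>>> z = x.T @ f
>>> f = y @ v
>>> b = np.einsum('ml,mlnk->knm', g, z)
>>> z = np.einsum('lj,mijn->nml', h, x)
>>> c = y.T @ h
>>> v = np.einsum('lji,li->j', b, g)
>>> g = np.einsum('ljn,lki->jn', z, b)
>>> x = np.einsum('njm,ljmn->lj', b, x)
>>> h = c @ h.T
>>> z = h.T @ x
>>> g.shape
(17, 19)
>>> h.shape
(17, 17, 7, 19)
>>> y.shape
(19, 7, 17, 17)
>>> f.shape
(19, 7, 17, 19)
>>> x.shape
(17, 2)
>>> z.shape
(19, 7, 17, 2)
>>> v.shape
(2,)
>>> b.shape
(7, 2, 7)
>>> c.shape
(17, 17, 7, 7)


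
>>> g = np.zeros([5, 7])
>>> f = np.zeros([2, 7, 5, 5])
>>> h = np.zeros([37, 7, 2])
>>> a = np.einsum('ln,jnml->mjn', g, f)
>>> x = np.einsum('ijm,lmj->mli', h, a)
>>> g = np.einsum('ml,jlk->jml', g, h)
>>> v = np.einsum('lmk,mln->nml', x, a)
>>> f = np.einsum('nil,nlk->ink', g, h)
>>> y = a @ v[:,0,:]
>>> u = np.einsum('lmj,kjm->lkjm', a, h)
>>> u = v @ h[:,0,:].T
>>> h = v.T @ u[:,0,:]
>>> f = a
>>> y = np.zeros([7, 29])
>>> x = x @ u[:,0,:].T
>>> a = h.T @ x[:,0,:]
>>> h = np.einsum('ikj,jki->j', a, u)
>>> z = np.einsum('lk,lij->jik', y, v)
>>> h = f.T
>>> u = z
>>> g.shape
(37, 5, 7)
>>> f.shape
(5, 2, 7)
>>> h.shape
(7, 2, 5)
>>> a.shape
(37, 5, 7)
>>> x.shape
(2, 5, 7)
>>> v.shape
(7, 5, 2)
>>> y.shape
(7, 29)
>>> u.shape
(2, 5, 29)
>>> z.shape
(2, 5, 29)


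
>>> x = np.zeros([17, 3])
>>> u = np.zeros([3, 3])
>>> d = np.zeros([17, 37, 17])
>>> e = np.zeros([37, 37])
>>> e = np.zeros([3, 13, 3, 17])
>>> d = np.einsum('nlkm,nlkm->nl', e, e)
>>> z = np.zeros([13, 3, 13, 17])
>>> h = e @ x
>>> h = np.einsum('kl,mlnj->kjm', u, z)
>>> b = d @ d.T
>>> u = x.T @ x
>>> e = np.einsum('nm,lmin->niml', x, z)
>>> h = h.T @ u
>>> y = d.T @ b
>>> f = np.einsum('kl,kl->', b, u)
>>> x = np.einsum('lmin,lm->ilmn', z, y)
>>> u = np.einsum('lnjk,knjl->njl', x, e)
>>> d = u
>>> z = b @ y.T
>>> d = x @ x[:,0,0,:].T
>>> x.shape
(13, 13, 3, 17)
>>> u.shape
(13, 3, 13)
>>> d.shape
(13, 13, 3, 13)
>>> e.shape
(17, 13, 3, 13)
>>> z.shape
(3, 13)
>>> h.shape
(13, 17, 3)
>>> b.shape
(3, 3)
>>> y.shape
(13, 3)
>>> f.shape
()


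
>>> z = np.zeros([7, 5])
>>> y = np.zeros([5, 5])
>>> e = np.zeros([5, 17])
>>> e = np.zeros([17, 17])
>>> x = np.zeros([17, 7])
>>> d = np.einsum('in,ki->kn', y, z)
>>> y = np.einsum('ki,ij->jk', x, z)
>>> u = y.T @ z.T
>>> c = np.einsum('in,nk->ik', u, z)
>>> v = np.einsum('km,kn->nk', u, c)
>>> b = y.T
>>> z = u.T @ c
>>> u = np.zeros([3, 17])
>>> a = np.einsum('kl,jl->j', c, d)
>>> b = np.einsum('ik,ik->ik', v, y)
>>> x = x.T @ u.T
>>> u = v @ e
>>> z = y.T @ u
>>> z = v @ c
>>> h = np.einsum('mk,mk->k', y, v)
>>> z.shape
(5, 5)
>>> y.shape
(5, 17)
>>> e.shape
(17, 17)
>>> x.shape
(7, 3)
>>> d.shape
(7, 5)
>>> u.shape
(5, 17)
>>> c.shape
(17, 5)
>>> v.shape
(5, 17)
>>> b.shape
(5, 17)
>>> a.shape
(7,)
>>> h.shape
(17,)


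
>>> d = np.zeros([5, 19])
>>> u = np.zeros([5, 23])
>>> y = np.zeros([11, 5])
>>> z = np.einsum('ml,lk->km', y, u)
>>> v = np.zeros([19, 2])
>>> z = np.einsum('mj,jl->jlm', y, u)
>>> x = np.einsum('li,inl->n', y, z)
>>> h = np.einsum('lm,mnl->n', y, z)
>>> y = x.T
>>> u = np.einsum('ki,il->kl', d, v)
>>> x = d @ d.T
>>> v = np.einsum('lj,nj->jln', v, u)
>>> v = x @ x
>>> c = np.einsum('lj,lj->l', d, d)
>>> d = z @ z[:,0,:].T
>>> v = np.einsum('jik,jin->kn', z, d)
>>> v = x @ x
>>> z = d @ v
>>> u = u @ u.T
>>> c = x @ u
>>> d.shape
(5, 23, 5)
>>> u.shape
(5, 5)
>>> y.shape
(23,)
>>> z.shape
(5, 23, 5)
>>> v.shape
(5, 5)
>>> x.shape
(5, 5)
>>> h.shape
(23,)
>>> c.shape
(5, 5)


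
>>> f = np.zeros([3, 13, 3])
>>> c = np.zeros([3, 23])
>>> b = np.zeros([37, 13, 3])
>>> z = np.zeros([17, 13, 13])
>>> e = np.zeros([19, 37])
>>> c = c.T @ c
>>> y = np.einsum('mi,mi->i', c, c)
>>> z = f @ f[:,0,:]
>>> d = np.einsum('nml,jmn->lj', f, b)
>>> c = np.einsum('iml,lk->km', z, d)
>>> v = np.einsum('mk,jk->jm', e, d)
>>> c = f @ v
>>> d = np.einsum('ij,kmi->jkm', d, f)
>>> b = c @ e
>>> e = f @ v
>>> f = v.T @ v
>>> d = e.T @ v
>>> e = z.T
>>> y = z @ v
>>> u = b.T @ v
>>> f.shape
(19, 19)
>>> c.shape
(3, 13, 19)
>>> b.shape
(3, 13, 37)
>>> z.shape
(3, 13, 3)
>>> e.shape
(3, 13, 3)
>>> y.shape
(3, 13, 19)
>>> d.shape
(19, 13, 19)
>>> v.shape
(3, 19)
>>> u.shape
(37, 13, 19)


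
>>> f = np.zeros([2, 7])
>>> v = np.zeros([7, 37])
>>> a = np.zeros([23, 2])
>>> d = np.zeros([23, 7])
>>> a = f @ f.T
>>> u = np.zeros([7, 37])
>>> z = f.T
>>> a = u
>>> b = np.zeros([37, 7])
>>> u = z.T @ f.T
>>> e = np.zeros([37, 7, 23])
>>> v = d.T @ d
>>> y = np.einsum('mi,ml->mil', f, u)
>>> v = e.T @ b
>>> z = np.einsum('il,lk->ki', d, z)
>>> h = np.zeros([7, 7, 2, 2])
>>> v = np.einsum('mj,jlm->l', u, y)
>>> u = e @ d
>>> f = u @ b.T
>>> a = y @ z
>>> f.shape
(37, 7, 37)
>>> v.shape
(7,)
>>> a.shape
(2, 7, 23)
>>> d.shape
(23, 7)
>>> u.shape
(37, 7, 7)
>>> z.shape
(2, 23)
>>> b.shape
(37, 7)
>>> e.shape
(37, 7, 23)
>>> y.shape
(2, 7, 2)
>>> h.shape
(7, 7, 2, 2)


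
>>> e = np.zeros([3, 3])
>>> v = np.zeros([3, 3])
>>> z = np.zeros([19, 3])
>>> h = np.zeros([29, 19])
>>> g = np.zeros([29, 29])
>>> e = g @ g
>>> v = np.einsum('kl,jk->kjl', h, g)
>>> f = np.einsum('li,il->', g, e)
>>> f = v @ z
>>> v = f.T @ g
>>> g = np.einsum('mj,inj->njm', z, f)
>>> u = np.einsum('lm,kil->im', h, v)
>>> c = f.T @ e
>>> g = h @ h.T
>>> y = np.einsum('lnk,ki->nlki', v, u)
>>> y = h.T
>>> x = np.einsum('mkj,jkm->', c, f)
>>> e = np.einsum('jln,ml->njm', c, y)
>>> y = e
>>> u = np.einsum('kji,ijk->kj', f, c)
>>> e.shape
(29, 3, 19)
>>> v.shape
(3, 29, 29)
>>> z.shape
(19, 3)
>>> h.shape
(29, 19)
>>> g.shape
(29, 29)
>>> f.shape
(29, 29, 3)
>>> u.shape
(29, 29)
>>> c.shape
(3, 29, 29)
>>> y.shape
(29, 3, 19)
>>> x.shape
()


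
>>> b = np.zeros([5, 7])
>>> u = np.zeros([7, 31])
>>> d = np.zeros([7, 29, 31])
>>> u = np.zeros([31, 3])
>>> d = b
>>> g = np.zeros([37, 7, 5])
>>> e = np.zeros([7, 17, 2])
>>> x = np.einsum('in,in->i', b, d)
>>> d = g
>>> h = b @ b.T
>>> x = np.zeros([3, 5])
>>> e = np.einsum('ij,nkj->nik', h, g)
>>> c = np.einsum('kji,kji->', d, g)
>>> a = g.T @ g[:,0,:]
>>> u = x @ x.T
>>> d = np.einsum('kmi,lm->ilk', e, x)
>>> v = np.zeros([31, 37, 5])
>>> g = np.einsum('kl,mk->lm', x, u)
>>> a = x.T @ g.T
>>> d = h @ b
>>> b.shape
(5, 7)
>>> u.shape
(3, 3)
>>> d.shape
(5, 7)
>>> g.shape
(5, 3)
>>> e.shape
(37, 5, 7)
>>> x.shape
(3, 5)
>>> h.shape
(5, 5)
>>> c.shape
()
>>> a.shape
(5, 5)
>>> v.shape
(31, 37, 5)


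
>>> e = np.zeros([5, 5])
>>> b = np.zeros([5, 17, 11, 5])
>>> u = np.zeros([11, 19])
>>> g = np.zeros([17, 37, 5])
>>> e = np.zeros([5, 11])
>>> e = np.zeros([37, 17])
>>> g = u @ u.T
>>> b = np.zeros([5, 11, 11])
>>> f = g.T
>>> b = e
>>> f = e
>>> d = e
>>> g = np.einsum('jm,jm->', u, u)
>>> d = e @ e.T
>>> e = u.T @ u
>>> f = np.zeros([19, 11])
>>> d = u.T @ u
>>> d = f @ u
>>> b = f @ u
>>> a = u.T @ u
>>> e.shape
(19, 19)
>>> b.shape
(19, 19)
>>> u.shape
(11, 19)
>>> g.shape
()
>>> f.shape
(19, 11)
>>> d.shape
(19, 19)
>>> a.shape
(19, 19)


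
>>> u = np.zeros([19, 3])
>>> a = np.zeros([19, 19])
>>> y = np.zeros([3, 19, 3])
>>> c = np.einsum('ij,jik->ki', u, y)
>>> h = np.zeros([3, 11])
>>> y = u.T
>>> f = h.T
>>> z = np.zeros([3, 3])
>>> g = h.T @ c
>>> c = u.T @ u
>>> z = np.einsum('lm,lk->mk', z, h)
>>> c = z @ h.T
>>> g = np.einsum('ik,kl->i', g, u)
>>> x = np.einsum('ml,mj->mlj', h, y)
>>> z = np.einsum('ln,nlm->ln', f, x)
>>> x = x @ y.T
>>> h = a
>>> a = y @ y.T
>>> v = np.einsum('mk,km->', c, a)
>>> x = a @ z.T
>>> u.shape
(19, 3)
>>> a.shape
(3, 3)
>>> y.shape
(3, 19)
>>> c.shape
(3, 3)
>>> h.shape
(19, 19)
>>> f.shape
(11, 3)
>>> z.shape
(11, 3)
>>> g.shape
(11,)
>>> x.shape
(3, 11)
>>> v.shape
()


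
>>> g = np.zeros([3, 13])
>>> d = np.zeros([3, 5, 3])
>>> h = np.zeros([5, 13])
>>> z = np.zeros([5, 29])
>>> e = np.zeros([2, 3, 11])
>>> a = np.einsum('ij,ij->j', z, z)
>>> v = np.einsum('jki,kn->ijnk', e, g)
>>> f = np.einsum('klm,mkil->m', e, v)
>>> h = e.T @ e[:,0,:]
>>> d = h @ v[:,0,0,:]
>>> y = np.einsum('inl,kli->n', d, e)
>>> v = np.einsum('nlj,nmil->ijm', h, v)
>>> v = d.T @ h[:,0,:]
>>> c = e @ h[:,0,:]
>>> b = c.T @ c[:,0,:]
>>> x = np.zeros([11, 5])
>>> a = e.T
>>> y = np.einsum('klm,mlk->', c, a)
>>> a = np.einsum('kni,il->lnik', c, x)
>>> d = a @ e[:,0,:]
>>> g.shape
(3, 13)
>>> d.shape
(5, 3, 11, 11)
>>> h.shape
(11, 3, 11)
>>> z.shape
(5, 29)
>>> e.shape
(2, 3, 11)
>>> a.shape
(5, 3, 11, 2)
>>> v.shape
(3, 3, 11)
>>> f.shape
(11,)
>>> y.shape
()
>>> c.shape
(2, 3, 11)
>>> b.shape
(11, 3, 11)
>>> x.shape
(11, 5)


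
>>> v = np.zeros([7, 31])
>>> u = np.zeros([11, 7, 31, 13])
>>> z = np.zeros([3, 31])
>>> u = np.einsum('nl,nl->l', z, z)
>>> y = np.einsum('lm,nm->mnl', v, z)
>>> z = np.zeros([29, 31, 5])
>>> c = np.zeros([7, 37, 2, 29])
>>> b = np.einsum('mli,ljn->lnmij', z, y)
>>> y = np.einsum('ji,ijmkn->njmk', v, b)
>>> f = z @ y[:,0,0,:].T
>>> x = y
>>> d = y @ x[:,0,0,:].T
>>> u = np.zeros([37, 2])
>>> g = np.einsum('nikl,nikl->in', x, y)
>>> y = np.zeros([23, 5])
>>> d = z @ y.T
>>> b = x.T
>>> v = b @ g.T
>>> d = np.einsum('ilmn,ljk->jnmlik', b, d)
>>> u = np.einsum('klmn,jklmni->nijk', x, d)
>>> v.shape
(5, 29, 7, 7)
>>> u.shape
(5, 23, 31, 3)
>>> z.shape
(29, 31, 5)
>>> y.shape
(23, 5)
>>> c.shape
(7, 37, 2, 29)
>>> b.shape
(5, 29, 7, 3)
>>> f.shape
(29, 31, 3)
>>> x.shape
(3, 7, 29, 5)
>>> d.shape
(31, 3, 7, 29, 5, 23)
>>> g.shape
(7, 3)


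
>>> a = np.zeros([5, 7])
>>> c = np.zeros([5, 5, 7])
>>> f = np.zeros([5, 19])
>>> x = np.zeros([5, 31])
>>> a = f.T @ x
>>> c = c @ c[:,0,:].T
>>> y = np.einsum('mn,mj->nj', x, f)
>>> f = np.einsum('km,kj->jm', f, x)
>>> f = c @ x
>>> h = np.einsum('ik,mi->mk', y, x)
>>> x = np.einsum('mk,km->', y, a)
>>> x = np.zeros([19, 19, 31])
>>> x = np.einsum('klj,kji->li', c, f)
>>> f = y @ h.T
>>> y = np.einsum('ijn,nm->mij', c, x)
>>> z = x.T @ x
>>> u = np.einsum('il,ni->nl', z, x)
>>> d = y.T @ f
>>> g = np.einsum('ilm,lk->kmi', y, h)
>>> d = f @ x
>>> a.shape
(19, 31)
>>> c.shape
(5, 5, 5)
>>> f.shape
(31, 5)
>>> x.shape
(5, 31)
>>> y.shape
(31, 5, 5)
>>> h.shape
(5, 19)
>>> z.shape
(31, 31)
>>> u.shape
(5, 31)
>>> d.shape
(31, 31)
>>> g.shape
(19, 5, 31)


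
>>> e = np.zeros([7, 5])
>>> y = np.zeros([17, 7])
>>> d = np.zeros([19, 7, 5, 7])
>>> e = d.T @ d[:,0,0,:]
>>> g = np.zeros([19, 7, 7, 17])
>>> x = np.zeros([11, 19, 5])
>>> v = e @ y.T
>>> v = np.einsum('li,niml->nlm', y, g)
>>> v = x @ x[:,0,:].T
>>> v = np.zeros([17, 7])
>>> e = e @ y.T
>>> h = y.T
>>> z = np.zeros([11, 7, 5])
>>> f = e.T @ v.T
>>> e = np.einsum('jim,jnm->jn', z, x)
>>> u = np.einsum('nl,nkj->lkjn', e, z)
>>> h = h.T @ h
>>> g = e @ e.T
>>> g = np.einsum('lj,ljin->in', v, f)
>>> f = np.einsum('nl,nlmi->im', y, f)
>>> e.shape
(11, 19)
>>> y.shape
(17, 7)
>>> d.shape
(19, 7, 5, 7)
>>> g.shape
(5, 17)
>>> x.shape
(11, 19, 5)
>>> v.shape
(17, 7)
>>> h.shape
(17, 17)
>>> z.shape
(11, 7, 5)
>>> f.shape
(17, 5)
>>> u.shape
(19, 7, 5, 11)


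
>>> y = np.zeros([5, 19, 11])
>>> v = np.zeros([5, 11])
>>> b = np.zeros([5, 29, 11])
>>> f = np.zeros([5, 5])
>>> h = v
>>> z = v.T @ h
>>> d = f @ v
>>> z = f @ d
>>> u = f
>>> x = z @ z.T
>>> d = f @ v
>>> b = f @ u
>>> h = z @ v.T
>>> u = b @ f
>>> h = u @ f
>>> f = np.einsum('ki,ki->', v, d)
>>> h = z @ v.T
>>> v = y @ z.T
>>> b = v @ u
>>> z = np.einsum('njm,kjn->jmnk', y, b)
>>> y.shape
(5, 19, 11)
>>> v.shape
(5, 19, 5)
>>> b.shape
(5, 19, 5)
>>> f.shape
()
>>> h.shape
(5, 5)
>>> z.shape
(19, 11, 5, 5)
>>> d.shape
(5, 11)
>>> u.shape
(5, 5)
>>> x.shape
(5, 5)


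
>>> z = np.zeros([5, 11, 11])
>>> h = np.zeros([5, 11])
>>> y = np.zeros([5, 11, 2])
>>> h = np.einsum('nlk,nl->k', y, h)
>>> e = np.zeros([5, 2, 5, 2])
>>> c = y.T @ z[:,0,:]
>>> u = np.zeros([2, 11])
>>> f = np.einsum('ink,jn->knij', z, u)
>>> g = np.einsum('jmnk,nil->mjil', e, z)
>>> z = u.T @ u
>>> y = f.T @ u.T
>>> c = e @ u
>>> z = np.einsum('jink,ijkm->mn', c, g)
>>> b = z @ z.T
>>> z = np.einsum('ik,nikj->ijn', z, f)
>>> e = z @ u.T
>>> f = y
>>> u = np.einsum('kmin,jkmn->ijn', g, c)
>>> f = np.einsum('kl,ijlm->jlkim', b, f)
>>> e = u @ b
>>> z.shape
(11, 2, 11)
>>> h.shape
(2,)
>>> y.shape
(2, 5, 11, 2)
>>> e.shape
(11, 5, 11)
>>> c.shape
(5, 2, 5, 11)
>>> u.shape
(11, 5, 11)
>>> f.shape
(5, 11, 11, 2, 2)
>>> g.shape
(2, 5, 11, 11)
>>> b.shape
(11, 11)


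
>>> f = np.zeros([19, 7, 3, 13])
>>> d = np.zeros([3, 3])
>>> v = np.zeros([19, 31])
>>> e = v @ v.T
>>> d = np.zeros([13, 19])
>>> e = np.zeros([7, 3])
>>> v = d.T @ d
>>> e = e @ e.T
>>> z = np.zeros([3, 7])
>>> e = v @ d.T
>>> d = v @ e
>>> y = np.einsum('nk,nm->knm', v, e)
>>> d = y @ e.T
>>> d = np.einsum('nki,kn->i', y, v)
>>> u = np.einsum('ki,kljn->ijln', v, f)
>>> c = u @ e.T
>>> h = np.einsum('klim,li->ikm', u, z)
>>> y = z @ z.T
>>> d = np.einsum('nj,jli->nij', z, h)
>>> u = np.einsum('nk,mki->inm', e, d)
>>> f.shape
(19, 7, 3, 13)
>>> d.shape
(3, 13, 7)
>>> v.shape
(19, 19)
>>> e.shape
(19, 13)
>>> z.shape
(3, 7)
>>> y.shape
(3, 3)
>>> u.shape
(7, 19, 3)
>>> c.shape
(19, 3, 7, 19)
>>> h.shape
(7, 19, 13)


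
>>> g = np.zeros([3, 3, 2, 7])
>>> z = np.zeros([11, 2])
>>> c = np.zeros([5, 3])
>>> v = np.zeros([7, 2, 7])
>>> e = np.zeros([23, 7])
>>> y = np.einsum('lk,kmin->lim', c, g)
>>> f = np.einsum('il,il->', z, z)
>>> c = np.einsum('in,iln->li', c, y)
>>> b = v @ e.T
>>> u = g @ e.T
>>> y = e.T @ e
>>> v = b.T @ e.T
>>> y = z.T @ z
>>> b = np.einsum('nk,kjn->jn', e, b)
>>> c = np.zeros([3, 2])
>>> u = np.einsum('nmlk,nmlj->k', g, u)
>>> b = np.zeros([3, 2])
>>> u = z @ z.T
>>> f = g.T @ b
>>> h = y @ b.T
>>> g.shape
(3, 3, 2, 7)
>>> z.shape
(11, 2)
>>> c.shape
(3, 2)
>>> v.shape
(23, 2, 23)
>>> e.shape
(23, 7)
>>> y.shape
(2, 2)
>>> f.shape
(7, 2, 3, 2)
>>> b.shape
(3, 2)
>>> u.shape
(11, 11)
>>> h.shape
(2, 3)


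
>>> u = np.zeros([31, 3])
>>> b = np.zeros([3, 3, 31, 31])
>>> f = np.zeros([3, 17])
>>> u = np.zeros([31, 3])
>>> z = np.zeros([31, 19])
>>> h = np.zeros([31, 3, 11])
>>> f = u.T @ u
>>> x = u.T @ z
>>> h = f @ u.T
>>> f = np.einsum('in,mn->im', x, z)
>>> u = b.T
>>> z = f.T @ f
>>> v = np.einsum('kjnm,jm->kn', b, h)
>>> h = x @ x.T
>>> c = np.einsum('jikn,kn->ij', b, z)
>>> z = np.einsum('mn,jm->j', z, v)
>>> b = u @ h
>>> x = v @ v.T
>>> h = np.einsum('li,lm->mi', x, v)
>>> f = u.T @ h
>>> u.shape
(31, 31, 3, 3)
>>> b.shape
(31, 31, 3, 3)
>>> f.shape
(3, 3, 31, 3)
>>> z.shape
(3,)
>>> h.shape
(31, 3)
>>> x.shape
(3, 3)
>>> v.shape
(3, 31)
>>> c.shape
(3, 3)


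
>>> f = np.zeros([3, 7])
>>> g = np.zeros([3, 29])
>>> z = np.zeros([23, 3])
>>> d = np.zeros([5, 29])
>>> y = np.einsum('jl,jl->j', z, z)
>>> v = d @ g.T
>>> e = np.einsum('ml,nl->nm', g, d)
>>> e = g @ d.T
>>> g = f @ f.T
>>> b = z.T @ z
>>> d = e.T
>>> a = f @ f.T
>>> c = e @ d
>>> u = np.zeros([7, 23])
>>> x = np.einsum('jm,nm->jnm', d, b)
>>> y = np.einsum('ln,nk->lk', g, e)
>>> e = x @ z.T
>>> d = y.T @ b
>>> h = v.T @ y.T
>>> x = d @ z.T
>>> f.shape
(3, 7)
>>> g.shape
(3, 3)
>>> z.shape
(23, 3)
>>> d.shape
(5, 3)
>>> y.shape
(3, 5)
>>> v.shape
(5, 3)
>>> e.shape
(5, 3, 23)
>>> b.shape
(3, 3)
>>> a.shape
(3, 3)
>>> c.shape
(3, 3)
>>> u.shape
(7, 23)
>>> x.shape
(5, 23)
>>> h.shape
(3, 3)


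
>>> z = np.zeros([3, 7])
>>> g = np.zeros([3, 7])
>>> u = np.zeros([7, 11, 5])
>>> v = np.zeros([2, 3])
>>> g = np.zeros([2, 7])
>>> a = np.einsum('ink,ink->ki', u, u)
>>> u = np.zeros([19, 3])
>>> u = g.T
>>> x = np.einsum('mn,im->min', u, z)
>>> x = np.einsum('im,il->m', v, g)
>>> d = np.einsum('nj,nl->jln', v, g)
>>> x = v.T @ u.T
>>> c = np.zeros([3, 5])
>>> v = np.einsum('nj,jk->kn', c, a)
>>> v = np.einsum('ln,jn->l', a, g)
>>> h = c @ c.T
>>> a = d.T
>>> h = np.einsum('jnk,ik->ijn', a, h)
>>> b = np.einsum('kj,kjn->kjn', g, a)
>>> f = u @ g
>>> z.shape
(3, 7)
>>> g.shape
(2, 7)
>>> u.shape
(7, 2)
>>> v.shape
(5,)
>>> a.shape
(2, 7, 3)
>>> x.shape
(3, 7)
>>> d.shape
(3, 7, 2)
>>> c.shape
(3, 5)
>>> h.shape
(3, 2, 7)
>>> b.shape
(2, 7, 3)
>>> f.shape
(7, 7)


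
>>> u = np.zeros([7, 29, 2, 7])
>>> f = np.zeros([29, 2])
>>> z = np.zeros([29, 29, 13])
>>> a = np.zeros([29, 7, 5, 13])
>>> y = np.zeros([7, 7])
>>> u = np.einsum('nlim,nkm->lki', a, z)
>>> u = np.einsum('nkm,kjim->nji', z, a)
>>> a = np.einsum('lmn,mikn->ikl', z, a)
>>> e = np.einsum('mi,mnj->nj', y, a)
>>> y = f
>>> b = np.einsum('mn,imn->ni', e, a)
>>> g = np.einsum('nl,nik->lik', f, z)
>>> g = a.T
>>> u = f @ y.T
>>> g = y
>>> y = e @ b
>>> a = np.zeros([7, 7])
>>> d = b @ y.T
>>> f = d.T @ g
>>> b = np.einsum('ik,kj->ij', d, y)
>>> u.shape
(29, 29)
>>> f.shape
(5, 2)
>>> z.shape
(29, 29, 13)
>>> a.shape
(7, 7)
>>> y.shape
(5, 7)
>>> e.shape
(5, 29)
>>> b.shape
(29, 7)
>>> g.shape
(29, 2)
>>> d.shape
(29, 5)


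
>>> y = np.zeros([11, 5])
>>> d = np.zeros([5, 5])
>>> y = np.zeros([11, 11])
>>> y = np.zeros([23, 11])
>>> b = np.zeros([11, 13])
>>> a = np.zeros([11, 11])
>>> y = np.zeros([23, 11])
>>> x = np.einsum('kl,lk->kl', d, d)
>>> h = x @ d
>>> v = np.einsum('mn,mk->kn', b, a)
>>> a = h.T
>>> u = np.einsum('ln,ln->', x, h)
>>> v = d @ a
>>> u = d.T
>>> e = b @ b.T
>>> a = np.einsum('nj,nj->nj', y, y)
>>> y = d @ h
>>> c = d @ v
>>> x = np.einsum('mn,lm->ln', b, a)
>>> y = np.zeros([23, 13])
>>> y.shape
(23, 13)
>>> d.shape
(5, 5)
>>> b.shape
(11, 13)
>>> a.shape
(23, 11)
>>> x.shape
(23, 13)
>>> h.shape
(5, 5)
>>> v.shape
(5, 5)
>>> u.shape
(5, 5)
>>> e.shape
(11, 11)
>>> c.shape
(5, 5)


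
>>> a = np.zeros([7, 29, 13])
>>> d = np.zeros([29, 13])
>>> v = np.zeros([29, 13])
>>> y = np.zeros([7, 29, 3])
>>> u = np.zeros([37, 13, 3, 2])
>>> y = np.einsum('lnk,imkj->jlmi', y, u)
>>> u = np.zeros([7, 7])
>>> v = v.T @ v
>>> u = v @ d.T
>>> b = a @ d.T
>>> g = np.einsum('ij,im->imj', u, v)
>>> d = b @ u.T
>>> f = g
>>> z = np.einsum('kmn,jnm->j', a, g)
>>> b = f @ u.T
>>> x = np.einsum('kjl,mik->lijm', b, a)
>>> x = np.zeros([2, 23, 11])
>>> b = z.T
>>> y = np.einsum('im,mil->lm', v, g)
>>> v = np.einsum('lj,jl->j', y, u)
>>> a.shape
(7, 29, 13)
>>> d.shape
(7, 29, 13)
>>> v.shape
(13,)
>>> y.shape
(29, 13)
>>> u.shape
(13, 29)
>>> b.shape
(13,)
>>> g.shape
(13, 13, 29)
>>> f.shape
(13, 13, 29)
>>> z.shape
(13,)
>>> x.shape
(2, 23, 11)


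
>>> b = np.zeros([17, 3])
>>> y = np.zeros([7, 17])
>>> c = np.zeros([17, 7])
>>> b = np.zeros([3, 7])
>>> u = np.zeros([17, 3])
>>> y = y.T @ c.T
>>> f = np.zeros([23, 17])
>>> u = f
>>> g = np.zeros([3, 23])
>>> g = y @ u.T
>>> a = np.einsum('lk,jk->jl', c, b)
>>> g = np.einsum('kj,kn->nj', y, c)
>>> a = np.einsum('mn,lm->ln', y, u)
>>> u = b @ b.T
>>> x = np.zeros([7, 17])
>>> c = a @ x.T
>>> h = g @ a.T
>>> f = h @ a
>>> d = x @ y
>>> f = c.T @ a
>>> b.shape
(3, 7)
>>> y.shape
(17, 17)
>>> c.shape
(23, 7)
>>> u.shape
(3, 3)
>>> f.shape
(7, 17)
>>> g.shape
(7, 17)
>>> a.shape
(23, 17)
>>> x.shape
(7, 17)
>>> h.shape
(7, 23)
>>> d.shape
(7, 17)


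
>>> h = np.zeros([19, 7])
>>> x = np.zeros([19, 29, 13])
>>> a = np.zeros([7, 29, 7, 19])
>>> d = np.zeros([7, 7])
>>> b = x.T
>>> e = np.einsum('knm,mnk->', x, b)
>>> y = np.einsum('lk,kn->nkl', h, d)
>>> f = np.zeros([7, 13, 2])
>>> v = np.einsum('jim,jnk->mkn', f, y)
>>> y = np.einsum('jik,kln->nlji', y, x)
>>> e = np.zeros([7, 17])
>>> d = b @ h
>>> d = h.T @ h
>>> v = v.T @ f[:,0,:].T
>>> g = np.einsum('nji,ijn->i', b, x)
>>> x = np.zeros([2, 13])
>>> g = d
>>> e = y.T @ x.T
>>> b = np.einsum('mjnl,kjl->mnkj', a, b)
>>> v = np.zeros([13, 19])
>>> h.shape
(19, 7)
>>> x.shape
(2, 13)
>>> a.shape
(7, 29, 7, 19)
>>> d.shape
(7, 7)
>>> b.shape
(7, 7, 13, 29)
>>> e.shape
(7, 7, 29, 2)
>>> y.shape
(13, 29, 7, 7)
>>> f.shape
(7, 13, 2)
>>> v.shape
(13, 19)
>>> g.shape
(7, 7)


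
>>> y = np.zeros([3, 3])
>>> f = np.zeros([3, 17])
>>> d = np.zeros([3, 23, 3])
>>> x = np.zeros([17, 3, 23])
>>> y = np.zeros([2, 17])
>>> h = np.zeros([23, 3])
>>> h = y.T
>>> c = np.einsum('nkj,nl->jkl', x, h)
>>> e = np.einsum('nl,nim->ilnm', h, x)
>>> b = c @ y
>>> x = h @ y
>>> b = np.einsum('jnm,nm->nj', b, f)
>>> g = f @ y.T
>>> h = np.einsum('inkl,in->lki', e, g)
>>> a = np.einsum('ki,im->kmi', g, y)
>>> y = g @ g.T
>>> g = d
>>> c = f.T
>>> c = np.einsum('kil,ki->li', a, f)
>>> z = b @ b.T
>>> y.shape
(3, 3)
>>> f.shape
(3, 17)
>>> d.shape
(3, 23, 3)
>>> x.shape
(17, 17)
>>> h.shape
(23, 17, 3)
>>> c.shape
(2, 17)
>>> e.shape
(3, 2, 17, 23)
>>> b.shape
(3, 23)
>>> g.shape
(3, 23, 3)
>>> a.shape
(3, 17, 2)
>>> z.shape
(3, 3)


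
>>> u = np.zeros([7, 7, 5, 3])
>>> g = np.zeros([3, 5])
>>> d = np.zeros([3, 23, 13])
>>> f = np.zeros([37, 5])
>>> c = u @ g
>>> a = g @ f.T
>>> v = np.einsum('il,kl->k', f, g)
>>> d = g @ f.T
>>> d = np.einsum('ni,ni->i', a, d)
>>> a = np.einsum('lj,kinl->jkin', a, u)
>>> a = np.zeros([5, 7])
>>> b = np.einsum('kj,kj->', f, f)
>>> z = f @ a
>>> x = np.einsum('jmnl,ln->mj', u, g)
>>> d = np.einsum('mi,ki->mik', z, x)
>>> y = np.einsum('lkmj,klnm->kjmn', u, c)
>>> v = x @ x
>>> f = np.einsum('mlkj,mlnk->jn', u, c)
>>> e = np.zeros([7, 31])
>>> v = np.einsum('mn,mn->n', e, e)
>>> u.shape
(7, 7, 5, 3)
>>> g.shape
(3, 5)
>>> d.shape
(37, 7, 7)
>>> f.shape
(3, 5)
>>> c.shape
(7, 7, 5, 5)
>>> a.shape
(5, 7)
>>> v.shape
(31,)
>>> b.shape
()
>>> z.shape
(37, 7)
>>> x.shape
(7, 7)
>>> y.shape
(7, 3, 5, 5)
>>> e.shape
(7, 31)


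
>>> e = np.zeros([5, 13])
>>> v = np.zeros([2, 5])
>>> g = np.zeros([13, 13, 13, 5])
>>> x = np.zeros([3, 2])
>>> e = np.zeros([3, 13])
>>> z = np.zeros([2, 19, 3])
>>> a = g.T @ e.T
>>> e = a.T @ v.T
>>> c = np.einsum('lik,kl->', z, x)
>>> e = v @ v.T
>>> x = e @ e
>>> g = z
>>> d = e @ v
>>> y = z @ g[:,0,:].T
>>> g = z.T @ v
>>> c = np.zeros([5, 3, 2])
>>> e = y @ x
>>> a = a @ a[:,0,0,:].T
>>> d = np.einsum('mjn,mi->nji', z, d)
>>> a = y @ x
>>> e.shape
(2, 19, 2)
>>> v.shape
(2, 5)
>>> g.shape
(3, 19, 5)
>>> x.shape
(2, 2)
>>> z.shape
(2, 19, 3)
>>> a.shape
(2, 19, 2)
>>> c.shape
(5, 3, 2)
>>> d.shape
(3, 19, 5)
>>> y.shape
(2, 19, 2)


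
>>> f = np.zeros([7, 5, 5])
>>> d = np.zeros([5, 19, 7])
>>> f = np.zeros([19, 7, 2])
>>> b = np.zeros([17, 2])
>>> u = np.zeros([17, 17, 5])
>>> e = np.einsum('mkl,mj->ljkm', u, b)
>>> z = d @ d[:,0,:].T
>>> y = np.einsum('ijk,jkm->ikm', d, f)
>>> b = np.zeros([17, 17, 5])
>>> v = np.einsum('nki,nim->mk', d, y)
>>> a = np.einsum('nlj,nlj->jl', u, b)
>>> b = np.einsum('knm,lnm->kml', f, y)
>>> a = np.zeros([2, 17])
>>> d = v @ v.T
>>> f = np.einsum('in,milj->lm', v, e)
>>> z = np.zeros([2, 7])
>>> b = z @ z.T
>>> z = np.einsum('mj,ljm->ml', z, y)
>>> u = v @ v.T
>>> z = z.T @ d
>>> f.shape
(17, 5)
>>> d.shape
(2, 2)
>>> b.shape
(2, 2)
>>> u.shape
(2, 2)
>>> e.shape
(5, 2, 17, 17)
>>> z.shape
(5, 2)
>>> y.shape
(5, 7, 2)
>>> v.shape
(2, 19)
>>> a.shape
(2, 17)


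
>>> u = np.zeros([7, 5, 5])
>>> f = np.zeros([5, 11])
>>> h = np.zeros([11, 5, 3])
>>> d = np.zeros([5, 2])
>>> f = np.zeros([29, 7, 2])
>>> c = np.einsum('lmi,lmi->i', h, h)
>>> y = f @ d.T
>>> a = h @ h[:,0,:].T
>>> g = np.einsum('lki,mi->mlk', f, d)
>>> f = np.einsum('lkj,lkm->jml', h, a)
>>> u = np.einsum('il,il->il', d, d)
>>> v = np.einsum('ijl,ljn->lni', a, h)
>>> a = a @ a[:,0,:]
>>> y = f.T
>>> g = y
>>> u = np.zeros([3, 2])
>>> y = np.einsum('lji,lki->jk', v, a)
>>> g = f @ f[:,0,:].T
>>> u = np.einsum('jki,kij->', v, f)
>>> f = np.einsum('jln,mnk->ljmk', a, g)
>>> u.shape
()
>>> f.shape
(5, 11, 3, 3)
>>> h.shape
(11, 5, 3)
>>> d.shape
(5, 2)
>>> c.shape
(3,)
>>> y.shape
(3, 5)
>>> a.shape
(11, 5, 11)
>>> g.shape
(3, 11, 3)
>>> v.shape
(11, 3, 11)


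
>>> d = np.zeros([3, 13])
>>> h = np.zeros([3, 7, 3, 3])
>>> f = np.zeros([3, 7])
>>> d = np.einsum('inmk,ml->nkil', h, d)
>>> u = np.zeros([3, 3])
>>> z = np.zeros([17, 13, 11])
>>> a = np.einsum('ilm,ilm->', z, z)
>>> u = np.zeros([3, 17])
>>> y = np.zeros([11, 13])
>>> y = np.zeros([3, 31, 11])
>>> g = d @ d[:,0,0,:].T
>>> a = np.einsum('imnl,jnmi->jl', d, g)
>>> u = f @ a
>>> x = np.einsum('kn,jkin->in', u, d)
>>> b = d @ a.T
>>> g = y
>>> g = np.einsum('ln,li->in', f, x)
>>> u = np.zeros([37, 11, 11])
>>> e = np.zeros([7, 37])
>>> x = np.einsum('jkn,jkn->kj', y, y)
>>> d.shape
(7, 3, 3, 13)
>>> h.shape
(3, 7, 3, 3)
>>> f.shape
(3, 7)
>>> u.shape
(37, 11, 11)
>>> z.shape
(17, 13, 11)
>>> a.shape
(7, 13)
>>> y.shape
(3, 31, 11)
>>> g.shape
(13, 7)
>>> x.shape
(31, 3)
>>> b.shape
(7, 3, 3, 7)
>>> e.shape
(7, 37)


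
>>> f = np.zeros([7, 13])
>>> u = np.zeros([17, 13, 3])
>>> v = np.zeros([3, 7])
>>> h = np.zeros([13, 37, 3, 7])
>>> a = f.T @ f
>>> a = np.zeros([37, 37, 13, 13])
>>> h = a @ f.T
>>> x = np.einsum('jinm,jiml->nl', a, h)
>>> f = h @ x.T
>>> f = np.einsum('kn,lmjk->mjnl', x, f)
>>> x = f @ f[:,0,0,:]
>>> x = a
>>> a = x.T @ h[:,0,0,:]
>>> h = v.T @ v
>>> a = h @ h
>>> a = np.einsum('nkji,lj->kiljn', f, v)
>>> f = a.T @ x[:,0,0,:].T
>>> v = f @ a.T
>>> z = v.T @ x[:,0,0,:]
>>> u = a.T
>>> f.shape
(37, 7, 3, 37, 37)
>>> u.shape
(37, 7, 3, 37, 13)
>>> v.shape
(37, 7, 3, 37, 13)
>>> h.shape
(7, 7)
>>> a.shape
(13, 37, 3, 7, 37)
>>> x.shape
(37, 37, 13, 13)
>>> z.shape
(13, 37, 3, 7, 13)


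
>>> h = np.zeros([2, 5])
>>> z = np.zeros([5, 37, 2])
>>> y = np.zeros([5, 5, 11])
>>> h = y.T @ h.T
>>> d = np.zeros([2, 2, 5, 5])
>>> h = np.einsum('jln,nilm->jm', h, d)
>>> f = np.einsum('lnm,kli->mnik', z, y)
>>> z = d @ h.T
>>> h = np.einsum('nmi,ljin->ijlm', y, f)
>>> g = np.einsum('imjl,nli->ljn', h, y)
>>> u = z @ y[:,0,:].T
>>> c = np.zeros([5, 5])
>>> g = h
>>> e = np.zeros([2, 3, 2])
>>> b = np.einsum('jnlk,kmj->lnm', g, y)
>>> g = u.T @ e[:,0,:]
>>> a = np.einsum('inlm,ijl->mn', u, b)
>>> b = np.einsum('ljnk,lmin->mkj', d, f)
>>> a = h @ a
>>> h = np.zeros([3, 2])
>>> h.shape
(3, 2)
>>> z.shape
(2, 2, 5, 11)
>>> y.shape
(5, 5, 11)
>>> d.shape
(2, 2, 5, 5)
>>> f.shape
(2, 37, 11, 5)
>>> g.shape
(5, 5, 2, 2)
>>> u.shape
(2, 2, 5, 5)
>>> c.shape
(5, 5)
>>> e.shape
(2, 3, 2)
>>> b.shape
(37, 5, 2)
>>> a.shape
(11, 37, 2, 2)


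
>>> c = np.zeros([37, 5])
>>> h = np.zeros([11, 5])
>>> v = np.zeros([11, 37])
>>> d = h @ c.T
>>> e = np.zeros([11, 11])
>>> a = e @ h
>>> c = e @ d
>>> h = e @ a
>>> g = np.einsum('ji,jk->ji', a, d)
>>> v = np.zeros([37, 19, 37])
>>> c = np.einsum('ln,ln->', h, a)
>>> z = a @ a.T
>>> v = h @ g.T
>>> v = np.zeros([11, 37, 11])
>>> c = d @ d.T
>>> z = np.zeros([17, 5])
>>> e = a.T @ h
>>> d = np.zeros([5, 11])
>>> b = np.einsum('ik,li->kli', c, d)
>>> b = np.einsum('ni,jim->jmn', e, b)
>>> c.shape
(11, 11)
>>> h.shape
(11, 5)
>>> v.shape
(11, 37, 11)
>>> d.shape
(5, 11)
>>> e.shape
(5, 5)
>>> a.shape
(11, 5)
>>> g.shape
(11, 5)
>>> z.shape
(17, 5)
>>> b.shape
(11, 11, 5)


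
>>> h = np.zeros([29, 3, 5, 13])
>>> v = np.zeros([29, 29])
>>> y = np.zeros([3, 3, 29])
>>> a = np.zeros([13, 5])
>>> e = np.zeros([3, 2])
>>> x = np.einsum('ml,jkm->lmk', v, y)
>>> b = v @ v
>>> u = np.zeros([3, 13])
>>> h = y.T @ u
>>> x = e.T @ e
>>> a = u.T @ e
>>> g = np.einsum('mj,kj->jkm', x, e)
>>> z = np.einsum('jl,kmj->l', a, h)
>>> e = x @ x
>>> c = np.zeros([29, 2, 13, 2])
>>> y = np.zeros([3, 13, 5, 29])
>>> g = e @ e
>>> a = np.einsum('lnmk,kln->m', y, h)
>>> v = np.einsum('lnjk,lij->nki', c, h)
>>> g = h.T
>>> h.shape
(29, 3, 13)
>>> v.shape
(2, 2, 3)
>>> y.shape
(3, 13, 5, 29)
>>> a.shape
(5,)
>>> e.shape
(2, 2)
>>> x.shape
(2, 2)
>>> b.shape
(29, 29)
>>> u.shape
(3, 13)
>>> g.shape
(13, 3, 29)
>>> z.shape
(2,)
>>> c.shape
(29, 2, 13, 2)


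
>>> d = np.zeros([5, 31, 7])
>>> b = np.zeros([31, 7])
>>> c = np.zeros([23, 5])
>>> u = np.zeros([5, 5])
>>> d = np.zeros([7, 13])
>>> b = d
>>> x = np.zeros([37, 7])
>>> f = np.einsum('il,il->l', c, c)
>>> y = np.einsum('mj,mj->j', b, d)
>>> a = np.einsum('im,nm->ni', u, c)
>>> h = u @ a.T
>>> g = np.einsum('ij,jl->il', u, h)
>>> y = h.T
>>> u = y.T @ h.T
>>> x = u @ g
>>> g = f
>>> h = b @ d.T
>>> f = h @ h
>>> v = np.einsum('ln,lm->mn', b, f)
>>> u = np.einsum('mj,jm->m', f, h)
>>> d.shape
(7, 13)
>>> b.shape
(7, 13)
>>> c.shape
(23, 5)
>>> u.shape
(7,)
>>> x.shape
(5, 23)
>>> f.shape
(7, 7)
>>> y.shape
(23, 5)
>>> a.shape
(23, 5)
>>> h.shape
(7, 7)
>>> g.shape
(5,)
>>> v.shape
(7, 13)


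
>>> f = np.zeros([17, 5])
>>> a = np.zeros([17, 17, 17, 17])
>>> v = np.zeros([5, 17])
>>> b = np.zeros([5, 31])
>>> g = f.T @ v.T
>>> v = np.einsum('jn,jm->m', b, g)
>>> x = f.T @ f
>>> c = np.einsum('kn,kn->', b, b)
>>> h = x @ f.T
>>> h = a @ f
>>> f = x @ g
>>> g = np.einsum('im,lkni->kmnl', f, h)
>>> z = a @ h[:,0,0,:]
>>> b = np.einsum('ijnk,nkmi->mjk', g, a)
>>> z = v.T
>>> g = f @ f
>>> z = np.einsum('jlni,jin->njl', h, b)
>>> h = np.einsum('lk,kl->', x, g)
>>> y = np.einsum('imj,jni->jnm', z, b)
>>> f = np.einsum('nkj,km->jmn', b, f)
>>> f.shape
(17, 5, 17)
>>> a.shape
(17, 17, 17, 17)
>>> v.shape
(5,)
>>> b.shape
(17, 5, 17)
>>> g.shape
(5, 5)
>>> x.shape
(5, 5)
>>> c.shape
()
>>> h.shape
()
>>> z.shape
(17, 17, 17)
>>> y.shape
(17, 5, 17)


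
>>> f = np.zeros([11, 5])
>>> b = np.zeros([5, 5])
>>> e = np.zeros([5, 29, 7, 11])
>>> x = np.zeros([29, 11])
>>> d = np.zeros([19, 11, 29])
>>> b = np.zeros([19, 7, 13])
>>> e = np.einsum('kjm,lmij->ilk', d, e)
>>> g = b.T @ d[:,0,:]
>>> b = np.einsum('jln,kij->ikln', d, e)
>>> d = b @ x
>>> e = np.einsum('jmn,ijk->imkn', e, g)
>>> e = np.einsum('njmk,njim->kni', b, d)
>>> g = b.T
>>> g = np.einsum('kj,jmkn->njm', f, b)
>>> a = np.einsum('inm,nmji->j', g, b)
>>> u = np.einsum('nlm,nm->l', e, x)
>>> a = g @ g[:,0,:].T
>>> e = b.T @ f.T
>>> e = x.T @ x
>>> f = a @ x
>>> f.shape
(29, 5, 11)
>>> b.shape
(5, 7, 11, 29)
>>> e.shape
(11, 11)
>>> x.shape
(29, 11)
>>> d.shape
(5, 7, 11, 11)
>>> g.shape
(29, 5, 7)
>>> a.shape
(29, 5, 29)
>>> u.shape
(5,)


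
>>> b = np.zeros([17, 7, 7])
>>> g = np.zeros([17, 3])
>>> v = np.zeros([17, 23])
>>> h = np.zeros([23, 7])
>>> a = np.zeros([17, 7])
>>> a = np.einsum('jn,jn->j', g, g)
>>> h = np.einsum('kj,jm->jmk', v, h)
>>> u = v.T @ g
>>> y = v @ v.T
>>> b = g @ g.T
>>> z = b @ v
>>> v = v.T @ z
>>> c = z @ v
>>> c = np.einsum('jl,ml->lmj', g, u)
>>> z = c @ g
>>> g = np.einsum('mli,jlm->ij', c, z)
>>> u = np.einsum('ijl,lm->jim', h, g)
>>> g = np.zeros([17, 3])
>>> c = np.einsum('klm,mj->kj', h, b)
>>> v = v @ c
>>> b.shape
(17, 17)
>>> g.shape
(17, 3)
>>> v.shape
(23, 17)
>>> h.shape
(23, 7, 17)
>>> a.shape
(17,)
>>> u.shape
(7, 23, 3)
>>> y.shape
(17, 17)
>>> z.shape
(3, 23, 3)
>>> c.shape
(23, 17)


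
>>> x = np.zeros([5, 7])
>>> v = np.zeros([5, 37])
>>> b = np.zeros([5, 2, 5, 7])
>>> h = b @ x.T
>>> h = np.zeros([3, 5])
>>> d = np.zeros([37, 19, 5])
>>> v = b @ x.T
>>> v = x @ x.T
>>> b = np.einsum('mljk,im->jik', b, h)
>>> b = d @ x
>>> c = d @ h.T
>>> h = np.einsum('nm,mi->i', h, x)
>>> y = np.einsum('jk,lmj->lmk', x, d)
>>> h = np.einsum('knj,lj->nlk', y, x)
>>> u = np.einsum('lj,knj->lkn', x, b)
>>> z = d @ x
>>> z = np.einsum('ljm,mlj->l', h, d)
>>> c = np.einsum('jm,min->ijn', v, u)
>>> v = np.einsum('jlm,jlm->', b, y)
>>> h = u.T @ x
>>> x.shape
(5, 7)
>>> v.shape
()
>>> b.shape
(37, 19, 7)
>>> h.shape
(19, 37, 7)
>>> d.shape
(37, 19, 5)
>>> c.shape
(37, 5, 19)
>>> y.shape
(37, 19, 7)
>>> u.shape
(5, 37, 19)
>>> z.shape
(19,)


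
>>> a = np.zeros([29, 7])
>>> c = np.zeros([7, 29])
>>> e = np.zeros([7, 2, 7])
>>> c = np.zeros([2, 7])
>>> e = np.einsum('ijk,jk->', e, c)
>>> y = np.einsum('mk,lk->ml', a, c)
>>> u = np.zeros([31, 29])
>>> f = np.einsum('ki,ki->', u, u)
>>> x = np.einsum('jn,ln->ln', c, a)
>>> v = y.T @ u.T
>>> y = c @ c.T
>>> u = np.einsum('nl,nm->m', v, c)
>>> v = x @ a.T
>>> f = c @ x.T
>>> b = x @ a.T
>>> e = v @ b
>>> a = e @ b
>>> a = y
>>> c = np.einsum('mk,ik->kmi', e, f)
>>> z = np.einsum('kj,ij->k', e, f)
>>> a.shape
(2, 2)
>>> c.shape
(29, 29, 2)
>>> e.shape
(29, 29)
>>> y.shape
(2, 2)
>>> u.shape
(7,)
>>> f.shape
(2, 29)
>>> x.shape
(29, 7)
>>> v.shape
(29, 29)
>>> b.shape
(29, 29)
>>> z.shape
(29,)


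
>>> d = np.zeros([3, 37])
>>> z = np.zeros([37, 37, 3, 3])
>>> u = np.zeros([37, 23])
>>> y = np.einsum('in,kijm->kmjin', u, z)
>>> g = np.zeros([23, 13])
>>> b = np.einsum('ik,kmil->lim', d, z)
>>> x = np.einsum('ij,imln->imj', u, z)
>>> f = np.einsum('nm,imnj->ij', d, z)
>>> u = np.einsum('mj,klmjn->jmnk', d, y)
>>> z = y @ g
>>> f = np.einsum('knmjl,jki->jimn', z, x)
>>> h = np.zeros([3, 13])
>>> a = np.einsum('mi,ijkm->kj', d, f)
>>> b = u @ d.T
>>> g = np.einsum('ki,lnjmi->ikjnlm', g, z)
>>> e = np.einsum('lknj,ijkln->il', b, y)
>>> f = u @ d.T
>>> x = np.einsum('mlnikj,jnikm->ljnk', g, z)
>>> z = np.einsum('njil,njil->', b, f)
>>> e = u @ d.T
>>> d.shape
(3, 37)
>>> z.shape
()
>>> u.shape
(37, 3, 23, 37)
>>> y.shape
(37, 3, 3, 37, 23)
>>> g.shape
(13, 23, 3, 3, 37, 37)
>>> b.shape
(37, 3, 23, 3)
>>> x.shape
(23, 37, 3, 37)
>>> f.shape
(37, 3, 23, 3)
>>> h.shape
(3, 13)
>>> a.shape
(3, 23)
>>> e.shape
(37, 3, 23, 3)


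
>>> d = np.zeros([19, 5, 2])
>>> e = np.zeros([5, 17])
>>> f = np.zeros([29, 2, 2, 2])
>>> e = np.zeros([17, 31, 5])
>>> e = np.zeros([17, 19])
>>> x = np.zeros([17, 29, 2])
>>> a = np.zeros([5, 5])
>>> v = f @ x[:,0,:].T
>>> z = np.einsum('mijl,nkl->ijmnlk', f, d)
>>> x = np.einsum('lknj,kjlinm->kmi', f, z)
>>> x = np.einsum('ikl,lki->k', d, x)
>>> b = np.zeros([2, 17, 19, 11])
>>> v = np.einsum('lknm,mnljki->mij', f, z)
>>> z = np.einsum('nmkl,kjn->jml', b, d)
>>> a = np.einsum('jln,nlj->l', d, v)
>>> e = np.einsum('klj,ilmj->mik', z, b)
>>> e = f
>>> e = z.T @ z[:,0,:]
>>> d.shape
(19, 5, 2)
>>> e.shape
(11, 17, 11)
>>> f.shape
(29, 2, 2, 2)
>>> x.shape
(5,)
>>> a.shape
(5,)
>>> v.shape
(2, 5, 19)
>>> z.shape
(5, 17, 11)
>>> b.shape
(2, 17, 19, 11)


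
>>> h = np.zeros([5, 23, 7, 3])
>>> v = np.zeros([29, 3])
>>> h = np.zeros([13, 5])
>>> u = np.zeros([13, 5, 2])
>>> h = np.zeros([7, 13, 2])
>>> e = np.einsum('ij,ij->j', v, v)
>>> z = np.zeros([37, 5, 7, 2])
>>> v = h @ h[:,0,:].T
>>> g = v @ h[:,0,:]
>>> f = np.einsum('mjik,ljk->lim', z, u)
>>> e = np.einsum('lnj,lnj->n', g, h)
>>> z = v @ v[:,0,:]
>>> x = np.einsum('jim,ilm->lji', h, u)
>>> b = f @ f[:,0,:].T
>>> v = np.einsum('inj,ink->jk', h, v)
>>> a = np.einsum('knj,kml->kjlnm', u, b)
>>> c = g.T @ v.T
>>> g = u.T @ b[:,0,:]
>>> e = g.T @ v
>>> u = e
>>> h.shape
(7, 13, 2)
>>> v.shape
(2, 7)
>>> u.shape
(13, 5, 7)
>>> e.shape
(13, 5, 7)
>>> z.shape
(7, 13, 7)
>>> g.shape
(2, 5, 13)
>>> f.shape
(13, 7, 37)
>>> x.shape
(5, 7, 13)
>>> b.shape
(13, 7, 13)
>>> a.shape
(13, 2, 13, 5, 7)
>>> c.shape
(2, 13, 2)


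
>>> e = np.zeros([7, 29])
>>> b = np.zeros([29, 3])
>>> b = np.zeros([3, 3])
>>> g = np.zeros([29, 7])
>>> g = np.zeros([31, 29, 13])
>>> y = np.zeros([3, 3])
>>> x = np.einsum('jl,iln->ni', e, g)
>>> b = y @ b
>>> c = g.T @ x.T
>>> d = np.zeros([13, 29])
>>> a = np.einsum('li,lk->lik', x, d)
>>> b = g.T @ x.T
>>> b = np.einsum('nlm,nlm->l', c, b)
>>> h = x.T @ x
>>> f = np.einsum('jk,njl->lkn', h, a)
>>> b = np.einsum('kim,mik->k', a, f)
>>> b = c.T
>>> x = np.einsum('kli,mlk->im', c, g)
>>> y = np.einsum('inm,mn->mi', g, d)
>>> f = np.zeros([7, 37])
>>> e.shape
(7, 29)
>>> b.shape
(13, 29, 13)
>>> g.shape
(31, 29, 13)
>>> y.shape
(13, 31)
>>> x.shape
(13, 31)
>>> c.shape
(13, 29, 13)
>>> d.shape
(13, 29)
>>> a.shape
(13, 31, 29)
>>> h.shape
(31, 31)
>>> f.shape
(7, 37)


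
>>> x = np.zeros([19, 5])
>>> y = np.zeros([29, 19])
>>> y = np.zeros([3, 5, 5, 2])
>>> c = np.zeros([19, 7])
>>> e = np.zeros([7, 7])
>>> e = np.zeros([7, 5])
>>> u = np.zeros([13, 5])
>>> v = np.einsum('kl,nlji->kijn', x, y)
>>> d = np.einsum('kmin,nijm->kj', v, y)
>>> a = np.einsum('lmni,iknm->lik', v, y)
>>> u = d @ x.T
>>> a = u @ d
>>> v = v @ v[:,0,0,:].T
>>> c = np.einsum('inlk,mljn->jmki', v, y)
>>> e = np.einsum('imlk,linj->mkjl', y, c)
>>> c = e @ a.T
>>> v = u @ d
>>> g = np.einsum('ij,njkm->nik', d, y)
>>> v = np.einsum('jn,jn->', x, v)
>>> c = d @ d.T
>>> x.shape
(19, 5)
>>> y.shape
(3, 5, 5, 2)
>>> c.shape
(19, 19)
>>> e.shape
(5, 2, 19, 5)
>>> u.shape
(19, 19)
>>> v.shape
()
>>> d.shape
(19, 5)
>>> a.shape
(19, 5)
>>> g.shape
(3, 19, 5)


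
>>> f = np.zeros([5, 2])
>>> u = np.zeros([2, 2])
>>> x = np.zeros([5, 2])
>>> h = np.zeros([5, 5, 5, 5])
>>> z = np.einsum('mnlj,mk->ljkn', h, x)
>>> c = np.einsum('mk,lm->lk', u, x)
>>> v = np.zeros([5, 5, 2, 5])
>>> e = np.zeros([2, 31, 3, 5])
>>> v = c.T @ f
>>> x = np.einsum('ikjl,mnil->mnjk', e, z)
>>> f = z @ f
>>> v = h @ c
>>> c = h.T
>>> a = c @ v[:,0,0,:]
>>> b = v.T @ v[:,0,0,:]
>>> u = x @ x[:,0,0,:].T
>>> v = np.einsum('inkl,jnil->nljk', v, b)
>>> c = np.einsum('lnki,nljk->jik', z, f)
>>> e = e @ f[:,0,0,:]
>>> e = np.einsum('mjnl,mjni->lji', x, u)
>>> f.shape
(5, 5, 2, 2)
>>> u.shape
(5, 5, 3, 5)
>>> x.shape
(5, 5, 3, 31)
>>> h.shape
(5, 5, 5, 5)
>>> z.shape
(5, 5, 2, 5)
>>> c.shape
(2, 5, 2)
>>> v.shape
(5, 2, 2, 5)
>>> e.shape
(31, 5, 5)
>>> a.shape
(5, 5, 5, 2)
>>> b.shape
(2, 5, 5, 2)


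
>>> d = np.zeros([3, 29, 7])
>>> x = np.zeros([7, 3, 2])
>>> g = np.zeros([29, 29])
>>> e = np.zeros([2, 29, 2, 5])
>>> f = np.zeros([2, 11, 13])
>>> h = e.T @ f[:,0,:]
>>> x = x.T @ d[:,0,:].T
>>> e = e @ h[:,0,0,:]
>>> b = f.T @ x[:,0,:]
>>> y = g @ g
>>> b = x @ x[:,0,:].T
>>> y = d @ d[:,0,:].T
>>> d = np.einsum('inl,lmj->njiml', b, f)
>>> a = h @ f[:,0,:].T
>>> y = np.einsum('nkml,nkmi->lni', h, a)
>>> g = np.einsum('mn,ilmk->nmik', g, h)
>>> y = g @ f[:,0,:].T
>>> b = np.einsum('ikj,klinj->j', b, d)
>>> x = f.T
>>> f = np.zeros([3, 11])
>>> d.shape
(3, 13, 2, 11, 2)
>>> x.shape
(13, 11, 2)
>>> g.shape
(29, 29, 5, 13)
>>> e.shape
(2, 29, 2, 13)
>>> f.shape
(3, 11)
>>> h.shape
(5, 2, 29, 13)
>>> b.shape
(2,)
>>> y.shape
(29, 29, 5, 2)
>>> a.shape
(5, 2, 29, 2)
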